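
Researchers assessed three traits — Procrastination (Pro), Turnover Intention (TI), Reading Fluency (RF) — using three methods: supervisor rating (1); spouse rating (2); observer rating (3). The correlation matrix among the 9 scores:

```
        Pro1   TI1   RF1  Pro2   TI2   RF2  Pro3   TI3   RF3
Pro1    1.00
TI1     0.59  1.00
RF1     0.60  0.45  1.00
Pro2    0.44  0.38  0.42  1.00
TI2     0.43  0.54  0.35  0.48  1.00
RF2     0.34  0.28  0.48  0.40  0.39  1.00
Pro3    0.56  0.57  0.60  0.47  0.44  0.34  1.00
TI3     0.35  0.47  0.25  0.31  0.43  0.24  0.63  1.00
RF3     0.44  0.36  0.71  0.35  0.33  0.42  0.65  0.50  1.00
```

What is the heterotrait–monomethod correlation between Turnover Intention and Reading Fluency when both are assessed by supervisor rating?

Different traits, same method: r(TI1, RF1) = 0.45.

0.45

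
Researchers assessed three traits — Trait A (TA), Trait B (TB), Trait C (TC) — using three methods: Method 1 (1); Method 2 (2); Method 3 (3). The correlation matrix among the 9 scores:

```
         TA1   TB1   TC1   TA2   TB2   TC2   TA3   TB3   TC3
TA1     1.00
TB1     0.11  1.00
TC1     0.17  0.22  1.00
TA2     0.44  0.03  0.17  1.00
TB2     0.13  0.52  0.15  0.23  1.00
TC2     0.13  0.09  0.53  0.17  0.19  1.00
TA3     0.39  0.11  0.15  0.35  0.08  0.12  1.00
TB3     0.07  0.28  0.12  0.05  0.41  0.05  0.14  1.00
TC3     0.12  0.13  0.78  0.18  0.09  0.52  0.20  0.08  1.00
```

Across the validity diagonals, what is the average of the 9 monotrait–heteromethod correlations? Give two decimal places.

0.47

Convergent values: 0.44, 0.39, 0.35, 0.52, 0.28, 0.41, 0.53, 0.78, 0.52; mean = 4.22/9 = 0.47.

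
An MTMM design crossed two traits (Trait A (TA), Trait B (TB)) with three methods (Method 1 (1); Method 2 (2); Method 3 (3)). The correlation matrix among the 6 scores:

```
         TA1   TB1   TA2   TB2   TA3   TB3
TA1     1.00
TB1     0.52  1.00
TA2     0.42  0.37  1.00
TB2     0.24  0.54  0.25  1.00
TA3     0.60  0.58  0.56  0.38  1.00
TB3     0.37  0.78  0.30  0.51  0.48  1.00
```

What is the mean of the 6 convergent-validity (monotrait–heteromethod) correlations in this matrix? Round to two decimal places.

0.57

Convergent values: 0.42, 0.60, 0.56, 0.54, 0.78, 0.51; mean = 3.41/6 = 0.57.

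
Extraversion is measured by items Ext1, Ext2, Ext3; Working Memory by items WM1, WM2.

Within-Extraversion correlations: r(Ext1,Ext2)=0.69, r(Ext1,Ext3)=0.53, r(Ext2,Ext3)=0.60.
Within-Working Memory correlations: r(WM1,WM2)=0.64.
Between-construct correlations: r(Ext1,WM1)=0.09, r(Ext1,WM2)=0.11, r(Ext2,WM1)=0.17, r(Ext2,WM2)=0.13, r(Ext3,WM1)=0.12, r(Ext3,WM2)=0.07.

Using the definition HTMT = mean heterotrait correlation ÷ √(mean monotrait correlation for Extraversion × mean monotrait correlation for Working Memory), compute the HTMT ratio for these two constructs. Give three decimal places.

0.185

Mean between = 0.69/6 = 0.1150.
Mean within-Ext = 1.82/3 = 0.6067; mean within-WM = 0.64/1 = 0.6400.
Geometric mean = √(0.6067 × 0.6400) = 0.6231.
HTMT = 0.1150 / 0.6231 = 0.185.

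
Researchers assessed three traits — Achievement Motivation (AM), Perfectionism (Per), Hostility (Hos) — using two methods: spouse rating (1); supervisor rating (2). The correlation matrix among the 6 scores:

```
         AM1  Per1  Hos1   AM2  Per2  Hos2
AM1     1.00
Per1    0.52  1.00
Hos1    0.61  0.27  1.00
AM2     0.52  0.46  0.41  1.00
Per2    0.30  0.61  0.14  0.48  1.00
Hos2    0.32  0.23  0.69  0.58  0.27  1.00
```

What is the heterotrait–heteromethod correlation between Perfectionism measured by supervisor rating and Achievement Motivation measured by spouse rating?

0.30

Different traits and methods: r(Per2, AM1) = 0.30.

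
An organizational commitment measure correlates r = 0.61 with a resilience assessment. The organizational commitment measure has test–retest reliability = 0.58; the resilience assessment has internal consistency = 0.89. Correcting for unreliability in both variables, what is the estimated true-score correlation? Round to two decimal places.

0.85

r_true = r_obs / √(r_xx · r_yy) = 0.61 / √(0.58 × 0.89) = 0.61 / √0.5162 = 0.61 / 0.7185 ≈ 0.85.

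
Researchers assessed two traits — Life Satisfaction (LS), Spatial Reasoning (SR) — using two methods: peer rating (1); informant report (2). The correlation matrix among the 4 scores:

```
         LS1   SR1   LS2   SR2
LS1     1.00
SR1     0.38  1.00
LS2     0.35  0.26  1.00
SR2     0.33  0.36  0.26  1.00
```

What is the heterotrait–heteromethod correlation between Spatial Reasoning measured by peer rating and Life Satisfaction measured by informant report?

Different traits and methods: r(SR1, LS2) = 0.26.

0.26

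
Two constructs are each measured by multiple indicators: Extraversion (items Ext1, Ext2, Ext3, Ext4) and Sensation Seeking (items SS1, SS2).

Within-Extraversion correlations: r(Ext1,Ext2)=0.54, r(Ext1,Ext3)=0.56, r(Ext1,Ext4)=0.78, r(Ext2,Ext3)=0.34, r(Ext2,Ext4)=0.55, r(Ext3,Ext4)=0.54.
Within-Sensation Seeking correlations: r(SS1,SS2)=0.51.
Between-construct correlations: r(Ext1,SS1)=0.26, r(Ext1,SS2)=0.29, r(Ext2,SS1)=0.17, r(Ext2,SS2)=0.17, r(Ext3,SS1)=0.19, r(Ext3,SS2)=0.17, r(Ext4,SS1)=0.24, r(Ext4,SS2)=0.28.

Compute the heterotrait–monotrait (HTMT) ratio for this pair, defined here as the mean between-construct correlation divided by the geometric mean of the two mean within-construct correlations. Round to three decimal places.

Between-construct mean = 1.77/8 = 0.2213.
Mean within-Ext = 3.31/6 = 0.5517; mean within-SS = 0.51/1 = 0.5100.
Geometric mean = √(0.5517 × 0.5100) = 0.5304.
HTMT = 0.2213 / 0.5304 = 0.417.

0.417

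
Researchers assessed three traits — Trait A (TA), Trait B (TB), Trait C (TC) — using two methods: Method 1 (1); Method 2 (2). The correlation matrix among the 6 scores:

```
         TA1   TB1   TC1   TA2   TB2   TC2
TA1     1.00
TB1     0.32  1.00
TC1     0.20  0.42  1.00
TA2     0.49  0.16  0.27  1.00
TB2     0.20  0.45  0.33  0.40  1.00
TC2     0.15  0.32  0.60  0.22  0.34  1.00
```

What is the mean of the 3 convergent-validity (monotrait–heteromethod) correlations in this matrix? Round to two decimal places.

Convergent values: 0.49, 0.45, 0.60; mean = 1.54/3 = 0.51.

0.51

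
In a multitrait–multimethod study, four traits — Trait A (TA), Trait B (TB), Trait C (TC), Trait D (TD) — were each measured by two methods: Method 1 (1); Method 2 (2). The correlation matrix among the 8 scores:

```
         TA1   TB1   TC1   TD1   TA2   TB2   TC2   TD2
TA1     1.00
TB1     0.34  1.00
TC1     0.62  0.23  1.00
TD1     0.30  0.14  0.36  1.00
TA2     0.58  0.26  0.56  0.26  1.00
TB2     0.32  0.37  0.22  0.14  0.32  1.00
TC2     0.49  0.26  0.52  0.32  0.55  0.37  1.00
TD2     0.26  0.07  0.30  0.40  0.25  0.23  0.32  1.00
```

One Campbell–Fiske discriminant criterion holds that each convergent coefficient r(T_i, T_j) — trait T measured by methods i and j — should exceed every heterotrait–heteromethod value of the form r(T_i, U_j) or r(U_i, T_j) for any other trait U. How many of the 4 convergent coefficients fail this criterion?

1

Checking each validity diagonal entry against its comparison values:
TA (methods 1·2): 0.58 vs {0.32, 0.26, 0.49, 0.56, 0.26, 0.26} → pass.
TB (methods 1·2): 0.37 vs {0.26, 0.32, 0.26, 0.22, 0.07, 0.14} → pass.
TC (methods 1·2): 0.52 vs {0.56, 0.49, 0.22, 0.26, 0.30, 0.32} → fail.
TD (methods 1·2): 0.40 vs {0.26, 0.26, 0.14, 0.07, 0.32, 0.30} → pass.
1 of 4 fail.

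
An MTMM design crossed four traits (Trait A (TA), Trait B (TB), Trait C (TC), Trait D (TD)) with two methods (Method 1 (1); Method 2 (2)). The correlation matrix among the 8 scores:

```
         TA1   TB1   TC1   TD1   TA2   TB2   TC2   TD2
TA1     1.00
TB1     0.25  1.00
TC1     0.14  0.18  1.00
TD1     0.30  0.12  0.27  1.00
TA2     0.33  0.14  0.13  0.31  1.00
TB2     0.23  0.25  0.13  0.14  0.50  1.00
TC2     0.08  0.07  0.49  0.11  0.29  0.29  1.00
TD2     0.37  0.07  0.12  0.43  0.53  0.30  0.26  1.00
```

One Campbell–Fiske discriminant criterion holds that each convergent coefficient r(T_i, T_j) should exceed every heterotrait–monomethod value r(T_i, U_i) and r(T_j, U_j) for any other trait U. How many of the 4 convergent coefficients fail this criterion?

3

Checking each validity diagonal entry against its comparison values:
TA (methods 1·2): 0.33 vs {0.25, 0.50, 0.14, 0.29, 0.30, 0.53} → fail.
TB (methods 1·2): 0.25 vs {0.25, 0.50, 0.18, 0.29, 0.12, 0.30} → fail.
TC (methods 1·2): 0.49 vs {0.14, 0.29, 0.18, 0.29, 0.27, 0.26} → pass.
TD (methods 1·2): 0.43 vs {0.30, 0.53, 0.12, 0.30, 0.27, 0.26} → fail.
3 of 4 fail.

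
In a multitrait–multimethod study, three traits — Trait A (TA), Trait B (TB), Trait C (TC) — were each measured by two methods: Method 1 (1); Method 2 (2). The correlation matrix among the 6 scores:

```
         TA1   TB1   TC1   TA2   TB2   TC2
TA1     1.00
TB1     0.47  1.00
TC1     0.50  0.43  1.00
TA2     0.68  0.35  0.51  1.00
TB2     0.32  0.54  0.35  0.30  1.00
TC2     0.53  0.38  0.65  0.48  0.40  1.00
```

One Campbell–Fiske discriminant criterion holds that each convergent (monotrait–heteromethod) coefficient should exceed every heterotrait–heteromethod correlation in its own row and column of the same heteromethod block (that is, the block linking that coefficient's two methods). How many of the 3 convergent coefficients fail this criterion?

0

Checking each validity diagonal entry against its comparison values:
TA (methods 1·2): 0.68 vs {0.32, 0.35, 0.53, 0.51} → pass.
TB (methods 1·2): 0.54 vs {0.35, 0.32, 0.38, 0.35} → pass.
TC (methods 1·2): 0.65 vs {0.51, 0.53, 0.35, 0.38} → pass.
0 of 3 fail.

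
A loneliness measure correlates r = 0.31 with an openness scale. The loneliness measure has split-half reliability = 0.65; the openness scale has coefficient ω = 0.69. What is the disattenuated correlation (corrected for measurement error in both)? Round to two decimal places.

r_true = r_obs / √(r_xx · r_yy) = 0.31 / √(0.65 × 0.69) = 0.31 / √0.4485 = 0.31 / 0.6697 ≈ 0.46.

0.46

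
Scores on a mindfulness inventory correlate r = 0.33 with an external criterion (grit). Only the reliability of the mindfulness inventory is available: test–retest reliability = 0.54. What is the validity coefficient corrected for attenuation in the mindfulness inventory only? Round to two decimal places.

Single correction: r_c = r_obs / √r_xx = 0.33 / √0.54 = 0.33 / 0.7348 ≈ 0.45.

0.45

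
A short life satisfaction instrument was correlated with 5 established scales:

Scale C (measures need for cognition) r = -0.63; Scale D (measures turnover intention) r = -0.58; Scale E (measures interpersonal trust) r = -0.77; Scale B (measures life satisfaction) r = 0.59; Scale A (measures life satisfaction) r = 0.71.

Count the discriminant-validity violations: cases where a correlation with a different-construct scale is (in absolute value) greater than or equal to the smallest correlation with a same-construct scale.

Convergent (same construct = life satisfaction): Scale B, Scale A.
Smallest convergent = 0.59. Discriminant |r|: 0.63, 0.58, 0.77; count ≥ 0.59 → 2.

2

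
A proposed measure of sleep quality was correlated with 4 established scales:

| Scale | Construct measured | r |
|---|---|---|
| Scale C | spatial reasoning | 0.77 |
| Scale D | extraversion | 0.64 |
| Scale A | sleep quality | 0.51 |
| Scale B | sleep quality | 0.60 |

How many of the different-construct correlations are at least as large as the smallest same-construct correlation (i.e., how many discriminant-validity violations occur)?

2

Convergent (same construct = sleep quality): Scale A, Scale B.
Smallest convergent = 0.51. Discriminant values: 0.77, 0.64; count ≥ 0.51 → 2.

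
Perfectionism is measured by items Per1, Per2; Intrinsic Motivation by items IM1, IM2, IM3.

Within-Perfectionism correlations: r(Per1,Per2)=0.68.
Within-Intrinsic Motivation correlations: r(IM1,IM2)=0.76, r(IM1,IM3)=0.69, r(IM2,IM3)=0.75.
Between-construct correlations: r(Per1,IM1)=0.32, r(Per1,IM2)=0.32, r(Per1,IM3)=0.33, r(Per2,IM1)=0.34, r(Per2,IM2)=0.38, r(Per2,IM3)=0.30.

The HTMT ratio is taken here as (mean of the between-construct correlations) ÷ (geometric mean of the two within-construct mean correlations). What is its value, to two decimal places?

Between-construct mean = 1.99/6 = 0.3317.
Mean within-Per = 0.68/1 = 0.6800; mean within-IM = 2.20/3 = 0.7333.
Geometric mean = √(0.6800 × 0.7333) = 0.7061.
HTMT = 0.3317 / 0.7061 = 0.47.

0.47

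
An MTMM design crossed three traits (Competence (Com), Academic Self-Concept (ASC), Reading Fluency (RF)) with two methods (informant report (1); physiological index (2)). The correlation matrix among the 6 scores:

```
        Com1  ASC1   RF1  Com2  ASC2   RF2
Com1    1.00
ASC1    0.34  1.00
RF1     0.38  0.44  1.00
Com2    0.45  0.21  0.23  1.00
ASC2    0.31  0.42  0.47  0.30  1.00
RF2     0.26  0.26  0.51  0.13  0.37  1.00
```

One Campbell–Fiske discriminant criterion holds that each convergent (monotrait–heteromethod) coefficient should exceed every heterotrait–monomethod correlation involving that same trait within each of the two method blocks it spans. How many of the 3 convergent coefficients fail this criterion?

1

Each convergent coefficient versus the relevant comparison correlations:
Com (methods 1·2): 0.45 vs {0.34, 0.30, 0.38, 0.13} → pass.
ASC (methods 1·2): 0.42 vs {0.34, 0.30, 0.44, 0.37} → fail.
RF (methods 1·2): 0.51 vs {0.38, 0.13, 0.44, 0.37} → pass.
1 of 3 fail.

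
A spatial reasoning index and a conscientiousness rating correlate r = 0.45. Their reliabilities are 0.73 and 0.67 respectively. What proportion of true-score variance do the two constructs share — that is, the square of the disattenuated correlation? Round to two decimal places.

Disattenuated r = 0.45 / √(0.73 × 0.67) = 0.45 / 0.6994 = 0.6434.
Shared true-score variance = 0.6434² = 0.4140 ≈ 0.41.

0.41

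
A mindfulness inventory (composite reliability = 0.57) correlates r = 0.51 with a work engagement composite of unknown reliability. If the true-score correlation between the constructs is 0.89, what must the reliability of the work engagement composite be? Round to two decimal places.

0.58

r_true = r_obs / √(r_xx · r_yy) ⇒ 0.89 = 0.51 / √(0.57 · r_yy).
√(0.57 · r_yy) = 0.51 / 0.89 = 0.5730; 0.57 · r_yy = 0.3283; r_yy = 0.3283 / 0.57 ≈ 0.58.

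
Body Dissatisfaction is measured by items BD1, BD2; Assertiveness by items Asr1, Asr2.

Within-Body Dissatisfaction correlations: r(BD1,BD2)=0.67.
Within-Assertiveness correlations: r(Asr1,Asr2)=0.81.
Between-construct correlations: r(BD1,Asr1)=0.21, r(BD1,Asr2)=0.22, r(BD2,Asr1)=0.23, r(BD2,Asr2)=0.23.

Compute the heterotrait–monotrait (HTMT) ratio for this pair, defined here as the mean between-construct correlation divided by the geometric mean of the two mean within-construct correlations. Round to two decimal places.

0.30

Mean heterotrait r = 0.89/4 = 0.2225.
Mean within-BD = 0.67/1 = 0.6700; mean within-Asr = 0.81/1 = 0.8100.
Geometric mean = √(0.6700 × 0.8100) = 0.7367.
HTMT = 0.2225 / 0.7367 = 0.30.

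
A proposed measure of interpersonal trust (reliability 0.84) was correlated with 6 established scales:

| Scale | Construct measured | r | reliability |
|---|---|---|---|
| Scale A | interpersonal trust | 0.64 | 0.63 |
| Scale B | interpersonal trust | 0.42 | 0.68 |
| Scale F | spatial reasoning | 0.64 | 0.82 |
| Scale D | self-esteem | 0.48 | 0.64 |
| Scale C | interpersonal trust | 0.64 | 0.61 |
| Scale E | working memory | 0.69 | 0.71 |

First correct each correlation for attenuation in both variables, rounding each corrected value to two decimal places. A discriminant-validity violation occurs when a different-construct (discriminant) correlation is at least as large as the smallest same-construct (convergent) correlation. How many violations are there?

3

Disattenuated r (r / √(r_scale · r_new)):
  Scale A (conv): 0.64 / √(0.63·0.84) = 0.88
  Scale B (conv): 0.42 / √(0.68·0.84) = 0.56
  Scale F (disc): 0.64 / √(0.82·0.84) = 0.77
  Scale D (disc): 0.48 / √(0.64·0.84) = 0.65
  Scale C (conv): 0.64 / √(0.61·0.84) = 0.89
  Scale E (disc): 0.69 / √(0.71·0.84) = 0.89
Smallest convergent = 0.56. Discriminant values: 0.77, 0.65, 0.89; count ≥ 0.56 → 3.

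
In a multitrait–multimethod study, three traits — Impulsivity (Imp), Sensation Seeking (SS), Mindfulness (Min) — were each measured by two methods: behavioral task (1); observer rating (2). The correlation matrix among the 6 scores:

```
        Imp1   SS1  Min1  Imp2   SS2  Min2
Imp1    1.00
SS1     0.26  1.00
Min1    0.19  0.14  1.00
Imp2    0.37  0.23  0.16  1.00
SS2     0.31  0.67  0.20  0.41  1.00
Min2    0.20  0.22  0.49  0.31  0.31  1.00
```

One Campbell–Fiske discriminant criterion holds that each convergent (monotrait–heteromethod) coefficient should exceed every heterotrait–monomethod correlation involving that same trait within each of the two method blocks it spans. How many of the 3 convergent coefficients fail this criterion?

1

Each convergent coefficient versus the relevant comparison correlations:
Imp (methods 1·2): 0.37 vs {0.26, 0.41, 0.19, 0.31} → fail.
SS (methods 1·2): 0.67 vs {0.26, 0.41, 0.14, 0.31} → pass.
Min (methods 1·2): 0.49 vs {0.19, 0.31, 0.14, 0.31} → pass.
1 of 3 fail.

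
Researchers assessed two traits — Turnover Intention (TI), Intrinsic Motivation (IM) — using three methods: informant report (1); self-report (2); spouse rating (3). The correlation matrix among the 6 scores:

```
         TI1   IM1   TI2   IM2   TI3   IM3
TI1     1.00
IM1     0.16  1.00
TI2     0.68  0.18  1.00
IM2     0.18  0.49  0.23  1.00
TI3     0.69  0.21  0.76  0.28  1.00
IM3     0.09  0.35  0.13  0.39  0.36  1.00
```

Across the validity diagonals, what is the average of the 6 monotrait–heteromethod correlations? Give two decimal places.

0.56

Convergent values: 0.68, 0.69, 0.76, 0.49, 0.35, 0.39; mean = 3.36/6 = 0.56.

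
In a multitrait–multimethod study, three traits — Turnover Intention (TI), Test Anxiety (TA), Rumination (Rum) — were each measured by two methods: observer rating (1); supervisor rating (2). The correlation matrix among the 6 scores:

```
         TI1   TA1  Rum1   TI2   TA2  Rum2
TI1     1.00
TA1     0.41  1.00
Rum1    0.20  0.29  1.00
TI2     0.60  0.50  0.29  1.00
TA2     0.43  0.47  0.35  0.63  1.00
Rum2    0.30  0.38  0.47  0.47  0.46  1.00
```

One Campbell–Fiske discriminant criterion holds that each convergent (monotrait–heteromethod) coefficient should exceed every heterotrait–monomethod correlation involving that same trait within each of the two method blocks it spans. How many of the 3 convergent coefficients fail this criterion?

3

Checking each validity diagonal entry against its comparison values:
TI (methods 1·2): 0.60 vs {0.41, 0.63, 0.20, 0.47} → fail.
TA (methods 1·2): 0.47 vs {0.41, 0.63, 0.29, 0.46} → fail.
Rum (methods 1·2): 0.47 vs {0.20, 0.47, 0.29, 0.46} → fail.
3 of 3 fail.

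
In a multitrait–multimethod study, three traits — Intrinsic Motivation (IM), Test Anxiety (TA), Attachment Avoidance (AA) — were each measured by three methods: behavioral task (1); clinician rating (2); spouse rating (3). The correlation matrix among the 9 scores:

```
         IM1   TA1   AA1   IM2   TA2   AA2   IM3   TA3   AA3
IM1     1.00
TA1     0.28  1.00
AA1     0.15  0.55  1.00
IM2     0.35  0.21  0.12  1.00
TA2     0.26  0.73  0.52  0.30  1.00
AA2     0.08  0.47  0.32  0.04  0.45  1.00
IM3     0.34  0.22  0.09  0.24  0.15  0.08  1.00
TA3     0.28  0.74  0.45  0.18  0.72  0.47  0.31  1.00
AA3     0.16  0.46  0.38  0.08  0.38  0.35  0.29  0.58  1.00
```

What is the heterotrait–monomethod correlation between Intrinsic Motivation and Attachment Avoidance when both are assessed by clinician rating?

Different traits, same method: r(IM2, AA2) = 0.04.

0.04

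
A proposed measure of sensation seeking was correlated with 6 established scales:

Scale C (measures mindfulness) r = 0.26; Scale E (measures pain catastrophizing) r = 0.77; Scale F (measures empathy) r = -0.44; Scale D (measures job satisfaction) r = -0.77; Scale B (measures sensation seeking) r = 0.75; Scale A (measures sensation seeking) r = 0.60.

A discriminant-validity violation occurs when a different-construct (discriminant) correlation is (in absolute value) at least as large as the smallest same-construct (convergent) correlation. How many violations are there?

Convergent (same construct = sensation seeking): Scale B, Scale A.
Smallest convergent = 0.60. Discriminant |r|: 0.26, 0.77, 0.44, 0.77; count ≥ 0.60 → 2.

2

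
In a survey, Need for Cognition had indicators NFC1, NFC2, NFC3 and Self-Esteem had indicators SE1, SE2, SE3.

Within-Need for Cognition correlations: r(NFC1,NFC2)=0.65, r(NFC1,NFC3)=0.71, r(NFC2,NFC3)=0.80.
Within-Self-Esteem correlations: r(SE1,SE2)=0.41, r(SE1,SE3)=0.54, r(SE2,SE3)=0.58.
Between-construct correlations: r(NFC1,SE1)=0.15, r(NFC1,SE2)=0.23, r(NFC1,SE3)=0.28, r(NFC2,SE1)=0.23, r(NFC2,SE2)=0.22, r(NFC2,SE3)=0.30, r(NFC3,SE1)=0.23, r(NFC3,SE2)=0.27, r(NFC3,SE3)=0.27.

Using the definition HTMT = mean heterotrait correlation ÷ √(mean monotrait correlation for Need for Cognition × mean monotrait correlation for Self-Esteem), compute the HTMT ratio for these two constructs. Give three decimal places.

0.400

Mean heterotrait r = 2.18/9 = 0.2422.
Mean within-NFC = 2.16/3 = 0.7200; mean within-SE = 1.53/3 = 0.5100.
Geometric mean = √(0.7200 × 0.5100) = 0.6060.
HTMT = 0.2422 / 0.6060 = 0.400.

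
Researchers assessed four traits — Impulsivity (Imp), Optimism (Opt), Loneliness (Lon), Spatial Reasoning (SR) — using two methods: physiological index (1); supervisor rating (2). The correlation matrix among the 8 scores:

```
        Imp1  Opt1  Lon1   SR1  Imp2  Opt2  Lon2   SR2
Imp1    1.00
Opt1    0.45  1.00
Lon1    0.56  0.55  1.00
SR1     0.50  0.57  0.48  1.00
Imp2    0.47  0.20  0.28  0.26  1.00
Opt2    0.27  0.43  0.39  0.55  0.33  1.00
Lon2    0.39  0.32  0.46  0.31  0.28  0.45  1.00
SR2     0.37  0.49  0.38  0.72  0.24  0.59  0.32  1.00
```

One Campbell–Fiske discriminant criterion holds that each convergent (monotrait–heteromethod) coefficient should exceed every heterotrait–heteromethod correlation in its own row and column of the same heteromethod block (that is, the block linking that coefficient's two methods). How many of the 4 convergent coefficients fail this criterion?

Convergent coefficients and their comparison sets:
Imp (methods 1·2): 0.47 vs {0.27, 0.20, 0.39, 0.28, 0.37, 0.26} → pass.
Opt (methods 1·2): 0.43 vs {0.20, 0.27, 0.32, 0.39, 0.49, 0.55} → fail.
Lon (methods 1·2): 0.46 vs {0.28, 0.39, 0.39, 0.32, 0.38, 0.31} → pass.
SR (methods 1·2): 0.72 vs {0.26, 0.37, 0.55, 0.49, 0.31, 0.38} → pass.
1 of 4 fail.

1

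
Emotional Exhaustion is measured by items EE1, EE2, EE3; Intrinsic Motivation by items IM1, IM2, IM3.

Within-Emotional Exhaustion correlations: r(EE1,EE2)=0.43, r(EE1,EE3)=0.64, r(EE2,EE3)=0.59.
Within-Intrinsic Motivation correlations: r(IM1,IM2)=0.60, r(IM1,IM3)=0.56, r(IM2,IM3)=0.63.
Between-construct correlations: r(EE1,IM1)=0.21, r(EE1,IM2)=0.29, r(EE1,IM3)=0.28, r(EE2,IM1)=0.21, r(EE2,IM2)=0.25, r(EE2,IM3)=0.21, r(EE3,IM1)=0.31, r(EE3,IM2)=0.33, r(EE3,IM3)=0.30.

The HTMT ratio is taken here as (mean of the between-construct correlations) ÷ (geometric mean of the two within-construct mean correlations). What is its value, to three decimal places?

0.462

Between-construct mean = 2.39/9 = 0.2656.
Mean within-EE = 1.66/3 = 0.5533; mean within-IM = 1.79/3 = 0.5967.
Geometric mean = √(0.5533 × 0.5967) = 0.5746.
HTMT = 0.2656 / 0.5746 = 0.462.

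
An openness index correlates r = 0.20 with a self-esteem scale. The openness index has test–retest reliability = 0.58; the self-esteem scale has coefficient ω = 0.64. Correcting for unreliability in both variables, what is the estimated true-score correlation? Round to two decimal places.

0.33

r_true = r_obs / √(r_xx · r_yy) = 0.20 / √(0.58 × 0.64) = 0.20 / √0.3712 = 0.20 / 0.6093 ≈ 0.33.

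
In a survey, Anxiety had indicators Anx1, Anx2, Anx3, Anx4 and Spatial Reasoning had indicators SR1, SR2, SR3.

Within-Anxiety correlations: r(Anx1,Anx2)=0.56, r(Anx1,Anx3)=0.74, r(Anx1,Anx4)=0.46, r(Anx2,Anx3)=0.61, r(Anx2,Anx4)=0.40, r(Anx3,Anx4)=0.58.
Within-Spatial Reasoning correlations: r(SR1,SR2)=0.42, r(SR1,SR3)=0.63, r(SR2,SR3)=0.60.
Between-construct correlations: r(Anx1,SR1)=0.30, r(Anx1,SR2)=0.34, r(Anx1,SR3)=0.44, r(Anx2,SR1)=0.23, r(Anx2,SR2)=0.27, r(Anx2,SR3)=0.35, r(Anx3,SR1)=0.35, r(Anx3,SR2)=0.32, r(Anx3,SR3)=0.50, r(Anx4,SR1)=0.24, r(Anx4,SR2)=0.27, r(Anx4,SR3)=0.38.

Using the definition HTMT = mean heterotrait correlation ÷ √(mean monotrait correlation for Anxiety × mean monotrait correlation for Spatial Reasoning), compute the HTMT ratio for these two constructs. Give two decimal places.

0.60

Mean between = 3.99/12 = 0.3325.
Mean within-Anx = 3.35/6 = 0.5583; mean within-SR = 1.65/3 = 0.5500.
Geometric mean = √(0.5583 × 0.5500) = 0.5541.
HTMT = 0.3325 / 0.5541 = 0.60.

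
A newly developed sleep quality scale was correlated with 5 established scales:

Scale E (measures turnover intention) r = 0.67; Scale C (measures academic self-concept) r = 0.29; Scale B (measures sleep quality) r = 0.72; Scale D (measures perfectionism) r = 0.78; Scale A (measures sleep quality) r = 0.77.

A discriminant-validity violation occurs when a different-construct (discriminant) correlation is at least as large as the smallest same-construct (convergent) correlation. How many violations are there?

1

Convergent (same construct = sleep quality): Scale B, Scale A.
Smallest convergent = 0.72. Discriminant values: 0.67, 0.29, 0.78; count ≥ 0.72 → 1.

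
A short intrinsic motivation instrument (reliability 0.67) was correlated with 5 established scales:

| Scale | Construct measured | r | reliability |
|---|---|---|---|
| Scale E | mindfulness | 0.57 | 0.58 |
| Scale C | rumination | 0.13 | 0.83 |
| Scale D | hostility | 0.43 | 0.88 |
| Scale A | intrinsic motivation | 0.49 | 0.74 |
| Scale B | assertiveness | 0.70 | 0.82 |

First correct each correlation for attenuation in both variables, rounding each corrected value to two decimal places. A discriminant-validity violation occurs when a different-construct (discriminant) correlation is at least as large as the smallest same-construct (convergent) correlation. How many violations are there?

2

Disattenuated r (r / √(r_scale · r_new)):
  Scale E (disc): 0.57 / √(0.58·0.67) = 0.91
  Scale C (disc): 0.13 / √(0.83·0.67) = 0.17
  Scale D (disc): 0.43 / √(0.88·0.67) = 0.56
  Scale A (conv): 0.49 / √(0.74·0.67) = 0.70
  Scale B (disc): 0.70 / √(0.82·0.67) = 0.94
Smallest convergent = 0.70. Discriminant values: 0.91, 0.17, 0.56, 0.94; count ≥ 0.70 → 2.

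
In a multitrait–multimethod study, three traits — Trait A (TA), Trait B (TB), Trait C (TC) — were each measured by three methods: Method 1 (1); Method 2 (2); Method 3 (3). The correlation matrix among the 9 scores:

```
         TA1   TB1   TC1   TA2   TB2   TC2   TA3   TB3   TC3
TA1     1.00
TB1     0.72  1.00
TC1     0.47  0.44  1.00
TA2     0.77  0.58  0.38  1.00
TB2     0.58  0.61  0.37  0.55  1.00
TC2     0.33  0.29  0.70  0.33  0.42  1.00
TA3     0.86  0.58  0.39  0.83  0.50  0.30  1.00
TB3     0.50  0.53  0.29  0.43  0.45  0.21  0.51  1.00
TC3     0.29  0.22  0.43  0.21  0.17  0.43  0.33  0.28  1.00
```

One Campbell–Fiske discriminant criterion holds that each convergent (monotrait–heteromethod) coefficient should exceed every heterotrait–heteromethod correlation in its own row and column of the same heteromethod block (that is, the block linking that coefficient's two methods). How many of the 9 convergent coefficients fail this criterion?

2

Each convergent coefficient versus the relevant comparison correlations:
TA (methods 1·2): 0.77 vs {0.58, 0.58, 0.33, 0.38} → pass.
TA (methods 1·3): 0.86 vs {0.50, 0.58, 0.29, 0.39} → pass.
TA (methods 2·3): 0.83 vs {0.43, 0.50, 0.21, 0.30} → pass.
TB (methods 1·2): 0.61 vs {0.58, 0.58, 0.29, 0.37} → pass.
TB (methods 1·3): 0.53 vs {0.58, 0.50, 0.22, 0.29} → fail.
TB (methods 2·3): 0.45 vs {0.50, 0.43, 0.17, 0.21} → fail.
TC (methods 1·2): 0.70 vs {0.38, 0.33, 0.37, 0.29} → pass.
TC (methods 1·3): 0.43 vs {0.39, 0.29, 0.29, 0.22} → pass.
TC (methods 2·3): 0.43 vs {0.30, 0.21, 0.21, 0.17} → pass.
2 of 9 fail.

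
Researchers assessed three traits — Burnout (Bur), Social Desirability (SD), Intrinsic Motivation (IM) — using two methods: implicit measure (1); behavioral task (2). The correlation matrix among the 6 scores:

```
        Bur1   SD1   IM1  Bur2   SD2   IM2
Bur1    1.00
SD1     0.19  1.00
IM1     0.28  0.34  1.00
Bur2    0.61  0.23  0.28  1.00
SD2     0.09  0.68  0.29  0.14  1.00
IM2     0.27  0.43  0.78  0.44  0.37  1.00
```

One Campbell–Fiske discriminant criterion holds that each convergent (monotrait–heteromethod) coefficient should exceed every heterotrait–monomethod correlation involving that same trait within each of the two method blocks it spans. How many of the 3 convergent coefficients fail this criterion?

Each convergent coefficient versus the relevant comparison correlations:
Bur (methods 1·2): 0.61 vs {0.19, 0.14, 0.28, 0.44} → pass.
SD (methods 1·2): 0.68 vs {0.19, 0.14, 0.34, 0.37} → pass.
IM (methods 1·2): 0.78 vs {0.28, 0.44, 0.34, 0.37} → pass.
0 of 3 fail.

0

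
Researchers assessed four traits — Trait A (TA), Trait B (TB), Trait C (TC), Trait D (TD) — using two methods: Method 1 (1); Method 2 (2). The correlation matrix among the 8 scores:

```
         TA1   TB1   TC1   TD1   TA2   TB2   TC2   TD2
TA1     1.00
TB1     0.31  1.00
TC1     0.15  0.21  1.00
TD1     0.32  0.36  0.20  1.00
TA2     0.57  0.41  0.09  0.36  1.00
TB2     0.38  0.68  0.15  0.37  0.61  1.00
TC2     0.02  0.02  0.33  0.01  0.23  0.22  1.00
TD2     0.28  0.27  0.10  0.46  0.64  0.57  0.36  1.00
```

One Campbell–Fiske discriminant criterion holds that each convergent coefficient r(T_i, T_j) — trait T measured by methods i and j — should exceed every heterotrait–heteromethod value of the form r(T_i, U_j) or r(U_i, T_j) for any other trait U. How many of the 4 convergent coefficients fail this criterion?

Convergent coefficients and their comparison sets:
TA (methods 1·2): 0.57 vs {0.38, 0.41, 0.02, 0.09, 0.28, 0.36} → pass.
TB (methods 1·2): 0.68 vs {0.41, 0.38, 0.02, 0.15, 0.27, 0.37} → pass.
TC (methods 1·2): 0.33 vs {0.09, 0.02, 0.15, 0.02, 0.10, 0.01} → pass.
TD (methods 1·2): 0.46 vs {0.36, 0.28, 0.37, 0.27, 0.01, 0.10} → pass.
0 of 4 fail.

0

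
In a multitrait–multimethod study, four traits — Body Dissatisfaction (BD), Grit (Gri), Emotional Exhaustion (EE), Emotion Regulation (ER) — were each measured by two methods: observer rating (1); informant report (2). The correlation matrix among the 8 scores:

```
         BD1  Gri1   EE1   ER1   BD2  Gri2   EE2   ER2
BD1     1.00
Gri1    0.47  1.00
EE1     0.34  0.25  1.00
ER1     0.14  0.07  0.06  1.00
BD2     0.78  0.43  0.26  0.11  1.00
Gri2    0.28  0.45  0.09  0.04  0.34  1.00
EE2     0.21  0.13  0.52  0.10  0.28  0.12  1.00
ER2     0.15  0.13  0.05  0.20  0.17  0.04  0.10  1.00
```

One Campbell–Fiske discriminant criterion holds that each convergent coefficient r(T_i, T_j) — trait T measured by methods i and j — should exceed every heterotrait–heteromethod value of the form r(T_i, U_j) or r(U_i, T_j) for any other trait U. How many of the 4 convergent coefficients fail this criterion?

0

Convergent coefficients and their comparison sets:
BD (methods 1·2): 0.78 vs {0.28, 0.43, 0.21, 0.26, 0.15, 0.11} → pass.
Gri (methods 1·2): 0.45 vs {0.43, 0.28, 0.13, 0.09, 0.13, 0.04} → pass.
EE (methods 1·2): 0.52 vs {0.26, 0.21, 0.09, 0.13, 0.05, 0.10} → pass.
ER (methods 1·2): 0.20 vs {0.11, 0.15, 0.04, 0.13, 0.10, 0.05} → pass.
0 of 4 fail.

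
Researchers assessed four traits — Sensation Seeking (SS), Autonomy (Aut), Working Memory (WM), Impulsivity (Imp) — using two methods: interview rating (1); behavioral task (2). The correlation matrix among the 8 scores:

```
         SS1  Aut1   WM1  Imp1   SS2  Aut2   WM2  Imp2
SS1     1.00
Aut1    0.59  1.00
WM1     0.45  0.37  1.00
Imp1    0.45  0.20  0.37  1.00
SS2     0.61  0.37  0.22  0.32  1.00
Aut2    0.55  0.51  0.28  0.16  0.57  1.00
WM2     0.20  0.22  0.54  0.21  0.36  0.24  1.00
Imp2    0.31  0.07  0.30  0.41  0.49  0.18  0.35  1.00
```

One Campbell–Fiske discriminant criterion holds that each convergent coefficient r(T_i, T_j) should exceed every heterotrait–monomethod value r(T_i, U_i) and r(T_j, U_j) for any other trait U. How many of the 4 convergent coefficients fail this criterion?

Convergent coefficients and their comparison sets:
SS (methods 1·2): 0.61 vs {0.59, 0.57, 0.45, 0.36, 0.45, 0.49} → pass.
Aut (methods 1·2): 0.51 vs {0.59, 0.57, 0.37, 0.24, 0.20, 0.18} → fail.
WM (methods 1·2): 0.54 vs {0.45, 0.36, 0.37, 0.24, 0.37, 0.35} → pass.
Imp (methods 1·2): 0.41 vs {0.45, 0.49, 0.20, 0.18, 0.37, 0.35} → fail.
2 of 4 fail.

2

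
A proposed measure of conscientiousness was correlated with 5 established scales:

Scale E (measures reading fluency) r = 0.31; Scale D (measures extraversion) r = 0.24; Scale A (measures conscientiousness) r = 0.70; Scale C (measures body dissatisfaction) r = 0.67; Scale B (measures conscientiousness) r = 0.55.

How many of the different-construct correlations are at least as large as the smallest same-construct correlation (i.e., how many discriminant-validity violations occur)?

Convergent (same construct = conscientiousness): Scale A, Scale B.
Smallest convergent = 0.55. Discriminant values: 0.31, 0.24, 0.67; count ≥ 0.55 → 1.

1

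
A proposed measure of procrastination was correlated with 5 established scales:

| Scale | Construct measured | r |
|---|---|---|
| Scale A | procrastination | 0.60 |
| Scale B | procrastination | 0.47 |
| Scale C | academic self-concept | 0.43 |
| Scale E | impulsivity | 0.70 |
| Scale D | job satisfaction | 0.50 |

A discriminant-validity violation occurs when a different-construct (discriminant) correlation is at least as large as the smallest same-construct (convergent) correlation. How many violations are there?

2

Convergent (same construct = procrastination): Scale A, Scale B.
Smallest convergent = 0.47. Discriminant values: 0.43, 0.70, 0.50; count ≥ 0.47 → 2.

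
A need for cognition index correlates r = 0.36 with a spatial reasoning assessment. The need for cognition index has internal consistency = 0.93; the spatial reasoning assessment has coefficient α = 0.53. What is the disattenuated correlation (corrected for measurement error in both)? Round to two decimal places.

0.51

r_true = r_obs / √(r_xx · r_yy) = 0.36 / √(0.93 × 0.53) = 0.36 / √0.4929 = 0.36 / 0.7021 ≈ 0.51.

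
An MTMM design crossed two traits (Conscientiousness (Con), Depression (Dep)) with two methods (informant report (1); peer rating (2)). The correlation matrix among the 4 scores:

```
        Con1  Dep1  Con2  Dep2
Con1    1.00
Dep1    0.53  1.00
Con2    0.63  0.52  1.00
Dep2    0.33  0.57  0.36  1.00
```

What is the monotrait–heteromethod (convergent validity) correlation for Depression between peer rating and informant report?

Same trait (Dep), different methods: r(Dep2, Dep1) = 0.57.

0.57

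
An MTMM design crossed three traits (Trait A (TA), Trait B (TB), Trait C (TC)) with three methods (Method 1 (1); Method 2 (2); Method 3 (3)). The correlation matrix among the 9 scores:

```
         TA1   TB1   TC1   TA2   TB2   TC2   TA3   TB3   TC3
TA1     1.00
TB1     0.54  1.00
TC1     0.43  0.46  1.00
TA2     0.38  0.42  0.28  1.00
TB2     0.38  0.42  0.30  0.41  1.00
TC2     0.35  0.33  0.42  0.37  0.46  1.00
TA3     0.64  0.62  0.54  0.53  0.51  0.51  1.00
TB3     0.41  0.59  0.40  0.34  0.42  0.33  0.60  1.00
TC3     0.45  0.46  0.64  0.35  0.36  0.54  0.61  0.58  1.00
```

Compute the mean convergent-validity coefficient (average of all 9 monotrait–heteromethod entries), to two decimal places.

Convergent values: 0.38, 0.64, 0.53, 0.42, 0.59, 0.42, 0.42, 0.64, 0.54; mean = 4.58/9 = 0.51.

0.51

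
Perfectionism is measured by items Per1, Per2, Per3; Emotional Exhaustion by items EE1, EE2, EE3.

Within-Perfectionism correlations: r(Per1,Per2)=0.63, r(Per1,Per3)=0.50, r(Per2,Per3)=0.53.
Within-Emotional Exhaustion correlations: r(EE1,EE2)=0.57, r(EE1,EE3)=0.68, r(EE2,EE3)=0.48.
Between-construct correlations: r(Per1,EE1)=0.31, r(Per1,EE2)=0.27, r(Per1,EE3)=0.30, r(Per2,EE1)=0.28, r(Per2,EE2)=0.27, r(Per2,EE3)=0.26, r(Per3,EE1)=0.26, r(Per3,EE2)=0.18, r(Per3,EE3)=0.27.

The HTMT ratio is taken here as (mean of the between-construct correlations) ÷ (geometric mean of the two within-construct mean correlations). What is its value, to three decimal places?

Mean between = 2.40/9 = 0.2667.
Mean within-Per = 1.66/3 = 0.5533; mean within-EE = 1.73/3 = 0.5767.
Geometric mean = √(0.5533 × 0.5767) = 0.5649.
HTMT = 0.2667 / 0.5649 = 0.472.

0.472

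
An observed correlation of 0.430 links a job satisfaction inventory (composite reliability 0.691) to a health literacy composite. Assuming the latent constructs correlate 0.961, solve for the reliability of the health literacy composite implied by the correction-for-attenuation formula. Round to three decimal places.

0.290

r_true = r_obs / √(r_xx · r_yy) ⇒ 0.961 = 0.430 / √(0.691 · r_yy).
√(0.691 · r_yy) = 0.430 / 0.961 = 0.4475; 0.691 · r_yy = 0.2003; r_yy = 0.2003 / 0.691 ≈ 0.290.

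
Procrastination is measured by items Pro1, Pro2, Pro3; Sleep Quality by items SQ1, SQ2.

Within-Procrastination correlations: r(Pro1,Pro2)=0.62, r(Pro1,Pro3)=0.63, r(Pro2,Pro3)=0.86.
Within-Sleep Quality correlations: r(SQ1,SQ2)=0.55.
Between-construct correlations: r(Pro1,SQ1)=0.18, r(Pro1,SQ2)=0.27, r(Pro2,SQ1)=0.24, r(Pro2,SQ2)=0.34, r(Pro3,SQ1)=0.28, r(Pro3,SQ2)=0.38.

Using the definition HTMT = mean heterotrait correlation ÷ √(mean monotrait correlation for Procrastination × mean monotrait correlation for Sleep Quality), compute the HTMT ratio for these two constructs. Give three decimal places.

0.453

Mean heterotrait r = 1.69/6 = 0.2817.
Mean within-Pro = 2.11/3 = 0.7033; mean within-SQ = 0.55/1 = 0.5500.
Geometric mean = √(0.7033 × 0.5500) = 0.6219.
HTMT = 0.2817 / 0.6219 = 0.453.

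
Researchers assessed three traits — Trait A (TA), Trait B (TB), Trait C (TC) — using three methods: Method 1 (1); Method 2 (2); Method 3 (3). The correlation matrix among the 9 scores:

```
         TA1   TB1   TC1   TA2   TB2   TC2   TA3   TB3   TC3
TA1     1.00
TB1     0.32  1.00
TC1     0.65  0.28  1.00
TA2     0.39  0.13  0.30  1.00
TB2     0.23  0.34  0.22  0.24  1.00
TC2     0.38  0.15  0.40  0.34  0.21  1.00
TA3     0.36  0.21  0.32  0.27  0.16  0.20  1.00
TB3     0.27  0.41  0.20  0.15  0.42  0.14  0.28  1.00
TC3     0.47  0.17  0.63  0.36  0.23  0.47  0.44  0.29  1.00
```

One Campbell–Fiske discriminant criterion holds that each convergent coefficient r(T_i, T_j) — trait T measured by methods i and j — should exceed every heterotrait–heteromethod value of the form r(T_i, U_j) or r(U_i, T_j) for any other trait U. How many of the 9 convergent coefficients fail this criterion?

2

Checking each validity diagonal entry against its comparison values:
TA (methods 1·2): 0.39 vs {0.23, 0.13, 0.38, 0.30} → pass.
TA (methods 1·3): 0.36 vs {0.27, 0.21, 0.47, 0.32} → fail.
TA (methods 2·3): 0.27 vs {0.15, 0.16, 0.36, 0.20} → fail.
TB (methods 1·2): 0.34 vs {0.13, 0.23, 0.15, 0.22} → pass.
TB (methods 1·3): 0.41 vs {0.21, 0.27, 0.17, 0.20} → pass.
TB (methods 2·3): 0.42 vs {0.16, 0.15, 0.23, 0.14} → pass.
TC (methods 1·2): 0.40 vs {0.30, 0.38, 0.22, 0.15} → pass.
TC (methods 1·3): 0.63 vs {0.32, 0.47, 0.20, 0.17} → pass.
TC (methods 2·3): 0.47 vs {0.20, 0.36, 0.14, 0.23} → pass.
2 of 9 fail.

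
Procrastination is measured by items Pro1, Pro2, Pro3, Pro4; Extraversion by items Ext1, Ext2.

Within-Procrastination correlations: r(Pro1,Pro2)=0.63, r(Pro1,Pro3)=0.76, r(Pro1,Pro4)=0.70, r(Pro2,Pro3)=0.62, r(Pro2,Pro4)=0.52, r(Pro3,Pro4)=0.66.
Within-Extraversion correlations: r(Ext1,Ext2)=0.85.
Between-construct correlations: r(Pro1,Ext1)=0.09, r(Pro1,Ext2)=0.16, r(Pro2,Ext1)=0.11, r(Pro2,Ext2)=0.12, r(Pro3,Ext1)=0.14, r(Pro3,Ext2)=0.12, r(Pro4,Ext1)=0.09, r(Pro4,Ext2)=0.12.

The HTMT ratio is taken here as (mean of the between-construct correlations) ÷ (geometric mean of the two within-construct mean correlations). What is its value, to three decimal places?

0.160

Between-construct mean = 0.95/8 = 0.1188.
Mean within-Pro = 3.89/6 = 0.6483; mean within-Ext = 0.85/1 = 0.8500.
Geometric mean = √(0.6483 × 0.8500) = 0.7423.
HTMT = 0.1188 / 0.7423 = 0.160.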